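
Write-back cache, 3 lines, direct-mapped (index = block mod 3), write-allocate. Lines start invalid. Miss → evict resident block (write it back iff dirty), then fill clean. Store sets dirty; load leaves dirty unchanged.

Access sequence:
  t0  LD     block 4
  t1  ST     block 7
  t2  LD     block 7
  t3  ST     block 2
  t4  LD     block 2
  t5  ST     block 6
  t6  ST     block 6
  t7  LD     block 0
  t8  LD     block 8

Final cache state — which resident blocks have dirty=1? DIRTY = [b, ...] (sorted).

  0 | R B4 → L1 miss [-]
  1 | W B7 → L1 miss [D]
  2 | R B7 → L1 hit [D]
  3 | W B2 → L2 miss [D]
  4 | R B2 → L2 hit [D]
  5 | W B6 → L0 miss [D]
  6 | W B6 → L0 hit [D]
  7 | R B0 → L0 miss wb→B6 [-]
  8 | R B8 → L2 miss wb→B2 [-]

DIRTY = [7]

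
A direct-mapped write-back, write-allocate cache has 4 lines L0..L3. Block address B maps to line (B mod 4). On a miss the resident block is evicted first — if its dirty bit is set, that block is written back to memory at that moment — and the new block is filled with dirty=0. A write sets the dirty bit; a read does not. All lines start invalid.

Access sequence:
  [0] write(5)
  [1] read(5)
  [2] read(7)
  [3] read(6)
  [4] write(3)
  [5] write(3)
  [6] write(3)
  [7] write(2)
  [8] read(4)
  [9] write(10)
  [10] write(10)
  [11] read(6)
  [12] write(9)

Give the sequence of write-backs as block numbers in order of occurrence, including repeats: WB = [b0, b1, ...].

0: W B5 → L1 miss [D]
1: R B5 → L1 hit [D]
2: R B7 → L3 miss [-]
3: R B6 → L2 miss [-]
4: W B3 → L3 miss [D]
5: W B3 → L3 hit [D]
6: W B3 → L3 hit [D]
7: W B2 → L2 miss [D]
8: R B4 → L0 miss [-]
9: W B10 → L2 miss wb→B2 [D]
10: W B10 → L2 hit [D]
11: R B6 → L2 miss wb→B10 [-]
12: W B9 → L1 miss wb→B5 [D]

WB = [2, 10, 5]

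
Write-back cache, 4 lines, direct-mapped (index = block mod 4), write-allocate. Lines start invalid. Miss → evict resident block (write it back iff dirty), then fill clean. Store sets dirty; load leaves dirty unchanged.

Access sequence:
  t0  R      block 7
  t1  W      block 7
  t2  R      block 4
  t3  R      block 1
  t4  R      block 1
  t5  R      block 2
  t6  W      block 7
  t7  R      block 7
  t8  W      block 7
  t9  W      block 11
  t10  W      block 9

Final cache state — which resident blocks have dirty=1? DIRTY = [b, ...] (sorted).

0: R B7 -> L3 miss  d=-]
1: W B7 -> L3 hit  d=D]
2: R B4 -> L0 miss  d=-]
3: R B1 -> L1 miss  d=-]
4: R B1 -> L1 hit  d=-]
5: R B2 -> L2 miss  d=-]
6: W B7 -> L3 hit  d=D]
7: R B7 -> L3 hit  d=D]
8: W B7 -> L3 hit  d=D]
9: W B11 -> L3 miss wb->B7  d=D]
10: W B9 -> L1 miss  d=D]

DIRTY = [9, 11]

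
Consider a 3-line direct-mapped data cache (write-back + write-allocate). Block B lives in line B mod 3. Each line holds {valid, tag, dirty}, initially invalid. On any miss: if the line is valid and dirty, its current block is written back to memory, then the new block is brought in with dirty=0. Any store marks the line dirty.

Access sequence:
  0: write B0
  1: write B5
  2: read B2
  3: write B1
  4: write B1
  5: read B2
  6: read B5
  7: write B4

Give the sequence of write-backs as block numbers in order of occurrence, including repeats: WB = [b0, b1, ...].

  0 | W B0 → L0 miss [D]
  1 | W B5 → L2 miss [D]
  2 | R B2 → L2 miss wb→B5 [-]
  3 | W B1 → L1 miss [D]
  4 | W B1 → L1 hit [D]
  5 | R B2 → L2 hit [-]
  6 | R B5 → L2 miss [-]
  7 | W B4 → L1 miss wb→B1 [D]

WB = [5, 1]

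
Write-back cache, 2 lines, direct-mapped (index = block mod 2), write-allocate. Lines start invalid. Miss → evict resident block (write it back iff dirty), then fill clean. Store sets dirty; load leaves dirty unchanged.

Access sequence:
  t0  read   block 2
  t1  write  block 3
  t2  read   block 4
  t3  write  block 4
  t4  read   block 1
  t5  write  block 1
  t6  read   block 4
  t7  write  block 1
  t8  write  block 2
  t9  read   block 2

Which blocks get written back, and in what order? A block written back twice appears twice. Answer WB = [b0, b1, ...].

  0 | R B2 → L0 miss [-]
  1 | W B3 → L1 miss [D]
  2 | R B4 → L0 miss [-]
  3 | W B4 → L0 hit [D]
  4 | R B1 → L1 miss wb→B3 [-]
  5 | W B1 → L1 hit [D]
  6 | R B4 → L0 hit [D]
  7 | W B1 → L1 hit [D]
  8 | W B2 → L0 miss wb→B4 [D]
  9 | R B2 → L0 hit [D]

WB = [3, 4]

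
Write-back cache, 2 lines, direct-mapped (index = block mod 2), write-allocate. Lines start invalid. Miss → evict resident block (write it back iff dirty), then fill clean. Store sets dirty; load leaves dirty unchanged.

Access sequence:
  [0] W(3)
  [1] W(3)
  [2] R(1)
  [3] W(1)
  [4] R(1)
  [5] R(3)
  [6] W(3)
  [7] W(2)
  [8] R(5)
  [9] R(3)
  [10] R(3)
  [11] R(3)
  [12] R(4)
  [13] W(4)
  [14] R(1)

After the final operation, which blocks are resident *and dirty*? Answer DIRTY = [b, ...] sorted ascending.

DIRTY = [4]

0: W B3 -> L1 miss  d=D]
1: W B3 -> L1 hit  d=D]
2: R B1 -> L1 miss wb->B3  d=-]
3: W B1 -> L1 hit  d=D]
4: R B1 -> L1 hit  d=D]
5: R B3 -> L1 miss wb->B1  d=-]
6: W B3 -> L1 hit  d=D]
7: W B2 -> L0 miss  d=D]
8: R B5 -> L1 miss wb->B3  d=-]
9: R B3 -> L1 miss  d=-]
10: R B3 -> L1 hit  d=-]
11: R B3 -> L1 hit  d=-]
12: R B4 -> L0 miss wb->B2  d=-]
13: W B4 -> L0 hit  d=D]
14: R B1 -> L1 miss  d=-]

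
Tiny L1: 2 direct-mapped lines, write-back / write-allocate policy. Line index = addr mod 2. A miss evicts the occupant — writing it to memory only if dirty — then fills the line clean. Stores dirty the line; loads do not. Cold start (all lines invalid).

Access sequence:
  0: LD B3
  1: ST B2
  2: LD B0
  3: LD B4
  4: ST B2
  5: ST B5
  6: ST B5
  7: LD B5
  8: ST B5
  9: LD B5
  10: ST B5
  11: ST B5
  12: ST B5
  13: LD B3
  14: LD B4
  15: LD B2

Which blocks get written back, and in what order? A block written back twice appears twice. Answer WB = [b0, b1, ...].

WB = [2, 5, 2]

0: R B3 → L1 miss [-]
1: W B2 → L0 miss [D]
2: R B0 → L0 miss wb→B2 [-]
3: R B4 → L0 miss [-]
4: W B2 → L0 miss [D]
5: W B5 → L1 miss [D]
6: W B5 → L1 hit [D]
7: R B5 → L1 hit [D]
8: W B5 → L1 hit [D]
9: R B5 → L1 hit [D]
10: W B5 → L1 hit [D]
11: W B5 → L1 hit [D]
12: W B5 → L1 hit [D]
13: R B3 → L1 miss wb→B5 [-]
14: R B4 → L0 miss wb→B2 [-]
15: R B2 → L0 miss [-]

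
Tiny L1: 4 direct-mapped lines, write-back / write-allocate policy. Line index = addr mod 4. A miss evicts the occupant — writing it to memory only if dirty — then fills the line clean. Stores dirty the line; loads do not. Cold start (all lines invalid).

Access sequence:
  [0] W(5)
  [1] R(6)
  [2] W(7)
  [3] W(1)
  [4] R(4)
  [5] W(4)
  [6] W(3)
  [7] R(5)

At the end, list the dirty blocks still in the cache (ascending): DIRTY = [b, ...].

0: W B5 → L1 miss [D]
1: R B6 → L2 miss [-]
2: W B7 → L3 miss [D]
3: W B1 → L1 miss wb→B5 [D]
4: R B4 → L0 miss [-]
5: W B4 → L0 hit [D]
6: W B3 → L3 miss wb→B7 [D]
7: R B5 → L1 miss wb→B1 [-]

DIRTY = [3, 4]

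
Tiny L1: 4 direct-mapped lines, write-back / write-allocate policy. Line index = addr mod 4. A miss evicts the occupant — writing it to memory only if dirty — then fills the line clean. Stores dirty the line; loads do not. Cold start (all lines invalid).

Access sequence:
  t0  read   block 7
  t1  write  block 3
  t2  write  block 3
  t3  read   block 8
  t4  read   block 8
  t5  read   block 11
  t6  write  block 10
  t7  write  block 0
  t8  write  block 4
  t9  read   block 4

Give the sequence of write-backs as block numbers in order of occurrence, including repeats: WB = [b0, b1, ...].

WB = [3, 0]

0: R B7 -> L3 miss  d=-]
1: W B3 -> L3 miss  d=D]
2: W B3 -> L3 hit  d=D]
3: R B8 -> L0 miss  d=-]
4: R B8 -> L0 hit  d=-]
5: R B11 -> L3 miss wb->B3  d=-]
6: W B10 -> L2 miss  d=D]
7: W B0 -> L0 miss  d=D]
8: W B4 -> L0 miss wb->B0  d=D]
9: R B4 -> L0 hit  d=D]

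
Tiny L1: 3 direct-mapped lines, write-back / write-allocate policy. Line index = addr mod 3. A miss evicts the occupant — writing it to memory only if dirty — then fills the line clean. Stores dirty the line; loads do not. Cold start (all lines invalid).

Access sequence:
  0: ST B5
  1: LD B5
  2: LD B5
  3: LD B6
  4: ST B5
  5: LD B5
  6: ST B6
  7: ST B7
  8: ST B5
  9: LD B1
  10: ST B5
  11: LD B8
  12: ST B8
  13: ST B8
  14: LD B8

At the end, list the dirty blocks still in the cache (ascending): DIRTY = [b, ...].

  0 | W B5 → L2 miss [D]
  1 | R B5 → L2 hit [D]
  2 | R B5 → L2 hit [D]
  3 | R B6 → L0 miss [-]
  4 | W B5 → L2 hit [D]
  5 | R B5 → L2 hit [D]
  6 | W B6 → L0 hit [D]
  7 | W B7 → L1 miss [D]
  8 | W B5 → L2 hit [D]
  9 | R B1 → L1 miss wb→B7 [-]
  10 | W B5 → L2 hit [D]
  11 | R B8 → L2 miss wb→B5 [-]
  12 | W B8 → L2 hit [D]
  13 | W B8 → L2 hit [D]
  14 | R B8 → L2 hit [D]

DIRTY = [6, 8]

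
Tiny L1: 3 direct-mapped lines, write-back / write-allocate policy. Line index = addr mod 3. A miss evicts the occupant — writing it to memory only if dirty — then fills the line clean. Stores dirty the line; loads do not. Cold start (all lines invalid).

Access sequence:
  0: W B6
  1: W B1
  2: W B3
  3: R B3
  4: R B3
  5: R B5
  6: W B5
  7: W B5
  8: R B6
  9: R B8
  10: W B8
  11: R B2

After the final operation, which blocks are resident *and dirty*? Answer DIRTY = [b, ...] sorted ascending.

DIRTY = [1]

  0 | W B6 → L0 miss [D]
  1 | W B1 → L1 miss [D]
  2 | W B3 → L0 miss wb→B6 [D]
  3 | R B3 → L0 hit [D]
  4 | R B3 → L0 hit [D]
  5 | R B5 → L2 miss [-]
  6 | W B5 → L2 hit [D]
  7 | W B5 → L2 hit [D]
  8 | R B6 → L0 miss wb→B3 [-]
  9 | R B8 → L2 miss wb→B5 [-]
  10 | W B8 → L2 hit [D]
  11 | R B2 → L2 miss wb→B8 [-]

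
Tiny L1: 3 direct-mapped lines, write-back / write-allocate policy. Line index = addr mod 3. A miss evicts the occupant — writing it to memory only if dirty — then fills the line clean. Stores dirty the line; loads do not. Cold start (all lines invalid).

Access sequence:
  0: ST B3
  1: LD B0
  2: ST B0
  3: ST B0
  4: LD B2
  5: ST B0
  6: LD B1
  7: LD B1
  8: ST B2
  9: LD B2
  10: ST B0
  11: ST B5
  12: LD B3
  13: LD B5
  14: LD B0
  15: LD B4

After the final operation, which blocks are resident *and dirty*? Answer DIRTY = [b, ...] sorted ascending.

0: W B3 → L0 miss [D]
1: R B0 → L0 miss wb→B3 [-]
2: W B0 → L0 hit [D]
3: W B0 → L0 hit [D]
4: R B2 → L2 miss [-]
5: W B0 → L0 hit [D]
6: R B1 → L1 miss [-]
7: R B1 → L1 hit [-]
8: W B2 → L2 hit [D]
9: R B2 → L2 hit [D]
10: W B0 → L0 hit [D]
11: W B5 → L2 miss wb→B2 [D]
12: R B3 → L0 miss wb→B0 [-]
13: R B5 → L2 hit [D]
14: R B0 → L0 miss [-]
15: R B4 → L1 miss [-]

DIRTY = [5]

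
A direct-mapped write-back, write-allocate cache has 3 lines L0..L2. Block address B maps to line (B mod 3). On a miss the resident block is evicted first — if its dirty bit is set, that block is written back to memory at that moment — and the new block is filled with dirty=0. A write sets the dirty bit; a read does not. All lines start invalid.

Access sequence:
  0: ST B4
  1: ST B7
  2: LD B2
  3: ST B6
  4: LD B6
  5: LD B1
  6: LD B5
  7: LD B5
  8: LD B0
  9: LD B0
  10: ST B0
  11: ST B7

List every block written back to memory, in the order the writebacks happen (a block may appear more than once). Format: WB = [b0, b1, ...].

0: W B4 -> L1 miss  d=D]
1: W B7 -> L1 miss wb->B4  d=D]
2: R B2 -> L2 miss  d=-]
3: W B6 -> L0 miss  d=D]
4: R B6 -> L0 hit  d=D]
5: R B1 -> L1 miss wb->B7  d=-]
6: R B5 -> L2 miss  d=-]
7: R B5 -> L2 hit  d=-]
8: R B0 -> L0 miss wb->B6  d=-]
9: R B0 -> L0 hit  d=-]
10: W B0 -> L0 hit  d=D]
11: W B7 -> L1 miss  d=D]

WB = [4, 7, 6]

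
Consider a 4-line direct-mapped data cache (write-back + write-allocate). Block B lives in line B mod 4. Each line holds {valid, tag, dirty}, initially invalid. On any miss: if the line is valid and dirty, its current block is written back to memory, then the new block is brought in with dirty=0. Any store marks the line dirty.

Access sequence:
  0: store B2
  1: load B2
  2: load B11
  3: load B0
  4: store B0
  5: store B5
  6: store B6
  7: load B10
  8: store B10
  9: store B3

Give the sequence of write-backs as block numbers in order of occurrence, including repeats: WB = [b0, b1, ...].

0: W B2 → L2 miss [D]
1: R B2 → L2 hit [D]
2: R B11 → L3 miss [-]
3: R B0 → L0 miss [-]
4: W B0 → L0 hit [D]
5: W B5 → L1 miss [D]
6: W B6 → L2 miss wb→B2 [D]
7: R B10 → L2 miss wb→B6 [-]
8: W B10 → L2 hit [D]
9: W B3 → L3 miss [D]

WB = [2, 6]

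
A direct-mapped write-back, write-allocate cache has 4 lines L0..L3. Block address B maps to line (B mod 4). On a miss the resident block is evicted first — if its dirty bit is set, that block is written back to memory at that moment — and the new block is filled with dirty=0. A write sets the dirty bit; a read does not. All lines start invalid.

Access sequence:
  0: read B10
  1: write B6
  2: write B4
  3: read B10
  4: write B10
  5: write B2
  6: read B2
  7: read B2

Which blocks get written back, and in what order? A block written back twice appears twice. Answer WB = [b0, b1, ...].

WB = [6, 10]

0: R B10 → L2 miss [-]
1: W B6 → L2 miss [D]
2: W B4 → L0 miss [D]
3: R B10 → L2 miss wb→B6 [-]
4: W B10 → L2 hit [D]
5: W B2 → L2 miss wb→B10 [D]
6: R B2 → L2 hit [D]
7: R B2 → L2 hit [D]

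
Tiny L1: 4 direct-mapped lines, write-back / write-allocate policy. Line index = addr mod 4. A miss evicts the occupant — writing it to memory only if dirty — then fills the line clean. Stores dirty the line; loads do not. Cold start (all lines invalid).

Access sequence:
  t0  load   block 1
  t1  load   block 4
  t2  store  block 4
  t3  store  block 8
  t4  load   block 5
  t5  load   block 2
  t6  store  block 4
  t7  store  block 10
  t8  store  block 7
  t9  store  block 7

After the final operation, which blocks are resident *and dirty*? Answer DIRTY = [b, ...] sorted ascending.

DIRTY = [4, 7, 10]

0: R B1 -> L1 miss  d=-]
1: R B4 -> L0 miss  d=-]
2: W B4 -> L0 hit  d=D]
3: W B8 -> L0 miss wb->B4  d=D]
4: R B5 -> L1 miss  d=-]
5: R B2 -> L2 miss  d=-]
6: W B4 -> L0 miss wb->B8  d=D]
7: W B10 -> L2 miss  d=D]
8: W B7 -> L3 miss  d=D]
9: W B7 -> L3 hit  d=D]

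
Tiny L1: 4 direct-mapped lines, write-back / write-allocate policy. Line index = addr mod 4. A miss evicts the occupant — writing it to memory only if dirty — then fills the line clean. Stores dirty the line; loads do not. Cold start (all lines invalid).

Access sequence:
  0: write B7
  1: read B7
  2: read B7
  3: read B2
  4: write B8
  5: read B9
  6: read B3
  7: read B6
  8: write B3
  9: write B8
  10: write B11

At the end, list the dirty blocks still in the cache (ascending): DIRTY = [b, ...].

0: W B7 -> L3 miss  d=D]
1: R B7 -> L3 hit  d=D]
2: R B7 -> L3 hit  d=D]
3: R B2 -> L2 miss  d=-]
4: W B8 -> L0 miss  d=D]
5: R B9 -> L1 miss  d=-]
6: R B3 -> L3 miss wb->B7  d=-]
7: R B6 -> L2 miss  d=-]
8: W B3 -> L3 hit  d=D]
9: W B8 -> L0 hit  d=D]
10: W B11 -> L3 miss wb->B3  d=D]

DIRTY = [8, 11]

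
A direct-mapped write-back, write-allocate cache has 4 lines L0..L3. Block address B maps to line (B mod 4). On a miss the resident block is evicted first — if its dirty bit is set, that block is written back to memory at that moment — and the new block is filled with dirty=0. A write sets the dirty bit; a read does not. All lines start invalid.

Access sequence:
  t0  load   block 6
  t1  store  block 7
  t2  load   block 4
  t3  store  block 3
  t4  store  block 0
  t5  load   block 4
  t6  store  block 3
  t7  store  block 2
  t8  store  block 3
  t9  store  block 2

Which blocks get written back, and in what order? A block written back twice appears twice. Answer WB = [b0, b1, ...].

WB = [7, 0]

0: R B6 -> L2 miss  d=-]
1: W B7 -> L3 miss  d=D]
2: R B4 -> L0 miss  d=-]
3: W B3 -> L3 miss wb->B7  d=D]
4: W B0 -> L0 miss  d=D]
5: R B4 -> L0 miss wb->B0  d=-]
6: W B3 -> L3 hit  d=D]
7: W B2 -> L2 miss  d=D]
8: W B3 -> L3 hit  d=D]
9: W B2 -> L2 hit  d=D]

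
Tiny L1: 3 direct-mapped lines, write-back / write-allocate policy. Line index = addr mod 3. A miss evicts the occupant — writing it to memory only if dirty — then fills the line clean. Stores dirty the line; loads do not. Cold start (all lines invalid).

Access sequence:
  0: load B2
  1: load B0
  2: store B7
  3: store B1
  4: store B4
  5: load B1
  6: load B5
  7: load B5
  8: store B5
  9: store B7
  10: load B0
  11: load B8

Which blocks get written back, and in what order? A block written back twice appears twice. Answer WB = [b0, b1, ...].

WB = [7, 1, 4, 5]

0: R B2 -> L2 miss  d=-]
1: R B0 -> L0 miss  d=-]
2: W B7 -> L1 miss  d=D]
3: W B1 -> L1 miss wb->B7  d=D]
4: W B4 -> L1 miss wb->B1  d=D]
5: R B1 -> L1 miss wb->B4  d=-]
6: R B5 -> L2 miss  d=-]
7: R B5 -> L2 hit  d=-]
8: W B5 -> L2 hit  d=D]
9: W B7 -> L1 miss  d=D]
10: R B0 -> L0 hit  d=-]
11: R B8 -> L2 miss wb->B5  d=-]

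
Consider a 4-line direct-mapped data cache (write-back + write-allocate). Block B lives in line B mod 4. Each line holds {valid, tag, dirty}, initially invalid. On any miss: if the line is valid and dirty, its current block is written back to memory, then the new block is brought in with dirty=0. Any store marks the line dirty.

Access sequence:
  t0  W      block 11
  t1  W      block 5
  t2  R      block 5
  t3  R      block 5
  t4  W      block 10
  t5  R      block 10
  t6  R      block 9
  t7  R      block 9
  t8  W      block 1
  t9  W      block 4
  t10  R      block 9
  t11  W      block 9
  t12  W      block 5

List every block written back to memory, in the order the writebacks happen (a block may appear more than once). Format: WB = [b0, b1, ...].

WB = [5, 1, 9]

  0 | W B11 → L3 miss [D]
  1 | W B5 → L1 miss [D]
  2 | R B5 → L1 hit [D]
  3 | R B5 → L1 hit [D]
  4 | W B10 → L2 miss [D]
  5 | R B10 → L2 hit [D]
  6 | R B9 → L1 miss wb→B5 [-]
  7 | R B9 → L1 hit [-]
  8 | W B1 → L1 miss [D]
  9 | W B4 → L0 miss [D]
  10 | R B9 → L1 miss wb→B1 [-]
  11 | W B9 → L1 hit [D]
  12 | W B5 → L1 miss wb→B9 [D]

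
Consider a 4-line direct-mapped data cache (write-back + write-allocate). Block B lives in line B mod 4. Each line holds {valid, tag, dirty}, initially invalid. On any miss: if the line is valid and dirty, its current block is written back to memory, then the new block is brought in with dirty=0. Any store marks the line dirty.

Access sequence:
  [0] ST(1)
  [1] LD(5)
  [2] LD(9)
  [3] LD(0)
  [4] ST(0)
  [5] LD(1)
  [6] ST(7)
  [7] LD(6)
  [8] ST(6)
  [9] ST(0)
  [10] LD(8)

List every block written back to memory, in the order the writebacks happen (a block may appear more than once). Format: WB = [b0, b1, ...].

0: W B1 -> L1 miss  d=D]
1: R B5 -> L1 miss wb->B1  d=-]
2: R B9 -> L1 miss  d=-]
3: R B0 -> L0 miss  d=-]
4: W B0 -> L0 hit  d=D]
5: R B1 -> L1 miss  d=-]
6: W B7 -> L3 miss  d=D]
7: R B6 -> L2 miss  d=-]
8: W B6 -> L2 hit  d=D]
9: W B0 -> L0 hit  d=D]
10: R B8 -> L0 miss wb->B0  d=-]

WB = [1, 0]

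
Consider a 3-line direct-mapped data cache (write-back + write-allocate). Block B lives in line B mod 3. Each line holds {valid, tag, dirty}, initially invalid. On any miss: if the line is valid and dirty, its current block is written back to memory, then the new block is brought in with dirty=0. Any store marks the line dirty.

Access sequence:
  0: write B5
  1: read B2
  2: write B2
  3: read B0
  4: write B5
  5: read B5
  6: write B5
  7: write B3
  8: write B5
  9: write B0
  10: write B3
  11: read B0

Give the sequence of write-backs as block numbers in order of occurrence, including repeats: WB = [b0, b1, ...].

WB = [5, 2, 3, 0, 3]

  0 | W B5 → L2 miss [D]
  1 | R B2 → L2 miss wb→B5 [-]
  2 | W B2 → L2 hit [D]
  3 | R B0 → L0 miss [-]
  4 | W B5 → L2 miss wb→B2 [D]
  5 | R B5 → L2 hit [D]
  6 | W B5 → L2 hit [D]
  7 | W B3 → L0 miss [D]
  8 | W B5 → L2 hit [D]
  9 | W B0 → L0 miss wb→B3 [D]
  10 | W B3 → L0 miss wb→B0 [D]
  11 | R B0 → L0 miss wb→B3 [-]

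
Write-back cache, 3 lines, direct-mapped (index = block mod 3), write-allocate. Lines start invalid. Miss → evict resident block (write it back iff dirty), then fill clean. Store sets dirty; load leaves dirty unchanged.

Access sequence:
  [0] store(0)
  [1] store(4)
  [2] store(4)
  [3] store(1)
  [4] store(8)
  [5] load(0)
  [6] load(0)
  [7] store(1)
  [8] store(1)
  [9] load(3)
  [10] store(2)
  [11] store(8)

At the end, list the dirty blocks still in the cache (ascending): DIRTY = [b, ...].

  0 | W B0 → L0 miss [D]
  1 | W B4 → L1 miss [D]
  2 | W B4 → L1 hit [D]
  3 | W B1 → L1 miss wb→B4 [D]
  4 | W B8 → L2 miss [D]
  5 | R B0 → L0 hit [D]
  6 | R B0 → L0 hit [D]
  7 | W B1 → L1 hit [D]
  8 | W B1 → L1 hit [D]
  9 | R B3 → L0 miss wb→B0 [-]
  10 | W B2 → L2 miss wb→B8 [D]
  11 | W B8 → L2 miss wb→B2 [D]

DIRTY = [1, 8]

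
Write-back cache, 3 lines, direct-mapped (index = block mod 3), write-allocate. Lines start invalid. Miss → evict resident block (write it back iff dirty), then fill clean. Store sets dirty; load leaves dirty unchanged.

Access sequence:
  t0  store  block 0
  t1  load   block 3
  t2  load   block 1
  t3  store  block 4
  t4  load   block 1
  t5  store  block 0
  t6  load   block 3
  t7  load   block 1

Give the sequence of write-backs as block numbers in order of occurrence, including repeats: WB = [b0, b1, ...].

0: W B0 → L0 miss [D]
1: R B3 → L0 miss wb→B0 [-]
2: R B1 → L1 miss [-]
3: W B4 → L1 miss [D]
4: R B1 → L1 miss wb→B4 [-]
5: W B0 → L0 miss [D]
6: R B3 → L0 miss wb→B0 [-]
7: R B1 → L1 hit [-]

WB = [0, 4, 0]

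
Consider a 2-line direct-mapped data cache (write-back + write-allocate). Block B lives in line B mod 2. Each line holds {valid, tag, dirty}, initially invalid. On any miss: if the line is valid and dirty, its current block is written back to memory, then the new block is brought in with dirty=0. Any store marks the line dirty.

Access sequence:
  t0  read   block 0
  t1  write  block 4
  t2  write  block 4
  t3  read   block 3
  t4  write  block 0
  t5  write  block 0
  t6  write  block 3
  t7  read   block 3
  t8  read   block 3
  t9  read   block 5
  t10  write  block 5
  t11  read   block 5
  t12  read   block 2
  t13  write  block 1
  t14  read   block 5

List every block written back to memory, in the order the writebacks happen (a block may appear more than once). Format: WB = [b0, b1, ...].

WB = [4, 3, 0, 5, 1]

  0 | R B0 → L0 miss [-]
  1 | W B4 → L0 miss [D]
  2 | W B4 → L0 hit [D]
  3 | R B3 → L1 miss [-]
  4 | W B0 → L0 miss wb→B4 [D]
  5 | W B0 → L0 hit [D]
  6 | W B3 → L1 hit [D]
  7 | R B3 → L1 hit [D]
  8 | R B3 → L1 hit [D]
  9 | R B5 → L1 miss wb→B3 [-]
  10 | W B5 → L1 hit [D]
  11 | R B5 → L1 hit [D]
  12 | R B2 → L0 miss wb→B0 [-]
  13 | W B1 → L1 miss wb→B5 [D]
  14 | R B5 → L1 miss wb→B1 [-]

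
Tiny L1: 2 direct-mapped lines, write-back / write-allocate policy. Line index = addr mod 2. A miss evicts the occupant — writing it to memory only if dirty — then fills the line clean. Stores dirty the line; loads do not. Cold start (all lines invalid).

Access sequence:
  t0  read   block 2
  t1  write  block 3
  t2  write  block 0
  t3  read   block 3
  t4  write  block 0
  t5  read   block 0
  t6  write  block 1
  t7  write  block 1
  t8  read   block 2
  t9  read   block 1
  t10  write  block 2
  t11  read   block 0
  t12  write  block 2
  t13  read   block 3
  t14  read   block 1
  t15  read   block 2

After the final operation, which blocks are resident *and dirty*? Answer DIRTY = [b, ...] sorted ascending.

DIRTY = [2]

  0 | R B2 → L0 miss [-]
  1 | W B3 → L1 miss [D]
  2 | W B0 → L0 miss [D]
  3 | R B3 → L1 hit [D]
  4 | W B0 → L0 hit [D]
  5 | R B0 → L0 hit [D]
  6 | W B1 → L1 miss wb→B3 [D]
  7 | W B1 → L1 hit [D]
  8 | R B2 → L0 miss wb→B0 [-]
  9 | R B1 → L1 hit [D]
  10 | W B2 → L0 hit [D]
  11 | R B0 → L0 miss wb→B2 [-]
  12 | W B2 → L0 miss [D]
  13 | R B3 → L1 miss wb→B1 [-]
  14 | R B1 → L1 miss [-]
  15 | R B2 → L0 hit [D]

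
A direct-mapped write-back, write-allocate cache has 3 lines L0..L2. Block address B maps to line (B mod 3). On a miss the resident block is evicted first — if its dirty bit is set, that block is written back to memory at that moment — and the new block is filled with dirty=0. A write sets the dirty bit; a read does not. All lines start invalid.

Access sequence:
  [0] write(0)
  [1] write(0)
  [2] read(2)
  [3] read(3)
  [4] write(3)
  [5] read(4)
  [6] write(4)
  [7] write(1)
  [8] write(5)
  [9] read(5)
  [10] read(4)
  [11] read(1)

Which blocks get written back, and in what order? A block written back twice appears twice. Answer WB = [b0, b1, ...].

WB = [0, 4, 1]

0: W B0 → L0 miss [D]
1: W B0 → L0 hit [D]
2: R B2 → L2 miss [-]
3: R B3 → L0 miss wb→B0 [-]
4: W B3 → L0 hit [D]
5: R B4 → L1 miss [-]
6: W B4 → L1 hit [D]
7: W B1 → L1 miss wb→B4 [D]
8: W B5 → L2 miss [D]
9: R B5 → L2 hit [D]
10: R B4 → L1 miss wb→B1 [-]
11: R B1 → L1 miss [-]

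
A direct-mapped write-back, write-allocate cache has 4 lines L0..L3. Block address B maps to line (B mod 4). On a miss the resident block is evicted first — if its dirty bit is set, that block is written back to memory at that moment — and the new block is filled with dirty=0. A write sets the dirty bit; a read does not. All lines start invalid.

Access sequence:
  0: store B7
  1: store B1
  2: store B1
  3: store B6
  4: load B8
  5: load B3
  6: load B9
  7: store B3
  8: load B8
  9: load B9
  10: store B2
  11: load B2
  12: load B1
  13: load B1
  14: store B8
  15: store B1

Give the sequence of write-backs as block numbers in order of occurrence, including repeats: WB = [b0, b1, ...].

WB = [7, 1, 6]

0: W B7 → L3 miss [D]
1: W B1 → L1 miss [D]
2: W B1 → L1 hit [D]
3: W B6 → L2 miss [D]
4: R B8 → L0 miss [-]
5: R B3 → L3 miss wb→B7 [-]
6: R B9 → L1 miss wb→B1 [-]
7: W B3 → L3 hit [D]
8: R B8 → L0 hit [-]
9: R B9 → L1 hit [-]
10: W B2 → L2 miss wb→B6 [D]
11: R B2 → L2 hit [D]
12: R B1 → L1 miss [-]
13: R B1 → L1 hit [-]
14: W B8 → L0 hit [D]
15: W B1 → L1 hit [D]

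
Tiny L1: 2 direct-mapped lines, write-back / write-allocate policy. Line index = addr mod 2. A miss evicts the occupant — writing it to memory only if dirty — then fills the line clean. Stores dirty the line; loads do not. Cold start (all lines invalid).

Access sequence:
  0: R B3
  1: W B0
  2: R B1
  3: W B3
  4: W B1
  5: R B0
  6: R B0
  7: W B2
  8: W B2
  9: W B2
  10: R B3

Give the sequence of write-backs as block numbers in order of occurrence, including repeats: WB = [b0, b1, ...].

0: R B3 -> L1 miss  d=-]
1: W B0 -> L0 miss  d=D]
2: R B1 -> L1 miss  d=-]
3: W B3 -> L1 miss  d=D]
4: W B1 -> L1 miss wb->B3  d=D]
5: R B0 -> L0 hit  d=D]
6: R B0 -> L0 hit  d=D]
7: W B2 -> L0 miss wb->B0  d=D]
8: W B2 -> L0 hit  d=D]
9: W B2 -> L0 hit  d=D]
10: R B3 -> L1 miss wb->B1  d=-]

WB = [3, 0, 1]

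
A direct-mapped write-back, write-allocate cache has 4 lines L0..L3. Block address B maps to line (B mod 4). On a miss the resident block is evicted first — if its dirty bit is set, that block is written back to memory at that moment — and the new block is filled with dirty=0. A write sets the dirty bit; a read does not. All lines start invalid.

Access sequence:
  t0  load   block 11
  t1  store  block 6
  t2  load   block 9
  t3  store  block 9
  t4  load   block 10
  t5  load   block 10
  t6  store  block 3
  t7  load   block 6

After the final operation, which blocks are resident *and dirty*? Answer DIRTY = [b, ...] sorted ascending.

0: R B11 -> L3 miss  d=-]
1: W B6 -> L2 miss  d=D]
2: R B9 -> L1 miss  d=-]
3: W B9 -> L1 hit  d=D]
4: R B10 -> L2 miss wb->B6  d=-]
5: R B10 -> L2 hit  d=-]
6: W B3 -> L3 miss  d=D]
7: R B6 -> L2 miss  d=-]

DIRTY = [3, 9]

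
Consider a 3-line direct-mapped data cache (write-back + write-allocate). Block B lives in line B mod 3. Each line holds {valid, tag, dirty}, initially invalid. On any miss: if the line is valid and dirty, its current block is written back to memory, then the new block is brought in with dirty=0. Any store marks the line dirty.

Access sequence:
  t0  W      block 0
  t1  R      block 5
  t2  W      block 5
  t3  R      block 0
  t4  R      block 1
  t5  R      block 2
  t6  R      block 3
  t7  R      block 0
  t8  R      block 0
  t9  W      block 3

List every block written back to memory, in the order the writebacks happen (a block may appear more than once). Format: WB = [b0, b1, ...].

  0 | W B0 → L0 miss [D]
  1 | R B5 → L2 miss [-]
  2 | W B5 → L2 hit [D]
  3 | R B0 → L0 hit [D]
  4 | R B1 → L1 miss [-]
  5 | R B2 → L2 miss wb→B5 [-]
  6 | R B3 → L0 miss wb→B0 [-]
  7 | R B0 → L0 miss [-]
  8 | R B0 → L0 hit [-]
  9 | W B3 → L0 miss [D]

WB = [5, 0]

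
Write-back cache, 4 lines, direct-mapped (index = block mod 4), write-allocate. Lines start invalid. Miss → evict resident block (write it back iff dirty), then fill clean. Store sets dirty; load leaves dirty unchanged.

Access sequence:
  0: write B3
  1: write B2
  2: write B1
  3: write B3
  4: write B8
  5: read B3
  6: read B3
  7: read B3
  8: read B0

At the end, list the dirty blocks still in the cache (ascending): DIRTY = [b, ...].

  0 | W B3 → L3 miss [D]
  1 | W B2 → L2 miss [D]
  2 | W B1 → L1 miss [D]
  3 | W B3 → L3 hit [D]
  4 | W B8 → L0 miss [D]
  5 | R B3 → L3 hit [D]
  6 | R B3 → L3 hit [D]
  7 | R B3 → L3 hit [D]
  8 | R B0 → L0 miss wb→B8 [-]

DIRTY = [1, 2, 3]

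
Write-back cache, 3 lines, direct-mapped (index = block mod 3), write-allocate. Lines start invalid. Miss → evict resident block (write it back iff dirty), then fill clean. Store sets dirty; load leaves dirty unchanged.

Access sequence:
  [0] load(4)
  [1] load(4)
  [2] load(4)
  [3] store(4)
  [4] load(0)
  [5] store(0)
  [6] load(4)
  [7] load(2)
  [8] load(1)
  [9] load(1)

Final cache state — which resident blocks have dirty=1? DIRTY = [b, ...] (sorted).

DIRTY = [0]

0: R B4 -> L1 miss  d=-]
1: R B4 -> L1 hit  d=-]
2: R B4 -> L1 hit  d=-]
3: W B4 -> L1 hit  d=D]
4: R B0 -> L0 miss  d=-]
5: W B0 -> L0 hit  d=D]
6: R B4 -> L1 hit  d=D]
7: R B2 -> L2 miss  d=-]
8: R B1 -> L1 miss wb->B4  d=-]
9: R B1 -> L1 hit  d=-]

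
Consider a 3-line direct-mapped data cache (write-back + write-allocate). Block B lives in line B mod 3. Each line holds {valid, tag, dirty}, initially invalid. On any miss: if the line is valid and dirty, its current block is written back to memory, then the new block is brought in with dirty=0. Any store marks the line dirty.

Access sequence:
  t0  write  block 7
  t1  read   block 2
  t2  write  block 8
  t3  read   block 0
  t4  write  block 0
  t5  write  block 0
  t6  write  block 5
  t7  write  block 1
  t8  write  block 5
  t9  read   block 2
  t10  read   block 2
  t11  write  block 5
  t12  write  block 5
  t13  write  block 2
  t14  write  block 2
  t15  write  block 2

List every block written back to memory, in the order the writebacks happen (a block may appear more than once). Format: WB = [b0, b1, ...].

WB = [8, 7, 5, 5]

0: W B7 → L1 miss [D]
1: R B2 → L2 miss [-]
2: W B8 → L2 miss [D]
3: R B0 → L0 miss [-]
4: W B0 → L0 hit [D]
5: W B0 → L0 hit [D]
6: W B5 → L2 miss wb→B8 [D]
7: W B1 → L1 miss wb→B7 [D]
8: W B5 → L2 hit [D]
9: R B2 → L2 miss wb→B5 [-]
10: R B2 → L2 hit [-]
11: W B5 → L2 miss [D]
12: W B5 → L2 hit [D]
13: W B2 → L2 miss wb→B5 [D]
14: W B2 → L2 hit [D]
15: W B2 → L2 hit [D]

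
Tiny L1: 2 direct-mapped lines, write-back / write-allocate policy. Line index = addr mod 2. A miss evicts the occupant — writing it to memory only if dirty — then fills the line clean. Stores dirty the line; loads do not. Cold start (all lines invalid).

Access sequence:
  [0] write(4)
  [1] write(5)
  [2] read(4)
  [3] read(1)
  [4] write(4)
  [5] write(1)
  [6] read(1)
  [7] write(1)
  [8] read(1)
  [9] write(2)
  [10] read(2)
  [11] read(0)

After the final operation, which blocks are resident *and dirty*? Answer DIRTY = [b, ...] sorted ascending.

DIRTY = [1]

0: W B4 → L0 miss [D]
1: W B5 → L1 miss [D]
2: R B4 → L0 hit [D]
3: R B1 → L1 miss wb→B5 [-]
4: W B4 → L0 hit [D]
5: W B1 → L1 hit [D]
6: R B1 → L1 hit [D]
7: W B1 → L1 hit [D]
8: R B1 → L1 hit [D]
9: W B2 → L0 miss wb→B4 [D]
10: R B2 → L0 hit [D]
11: R B0 → L0 miss wb→B2 [-]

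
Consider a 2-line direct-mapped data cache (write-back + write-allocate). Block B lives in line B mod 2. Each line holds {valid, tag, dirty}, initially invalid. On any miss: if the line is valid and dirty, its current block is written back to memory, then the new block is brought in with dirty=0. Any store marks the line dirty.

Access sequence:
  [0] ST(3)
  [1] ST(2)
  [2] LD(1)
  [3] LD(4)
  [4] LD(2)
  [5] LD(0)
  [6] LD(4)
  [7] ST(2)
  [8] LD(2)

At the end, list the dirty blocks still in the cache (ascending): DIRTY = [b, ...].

0: W B3 -> L1 miss  d=D]
1: W B2 -> L0 miss  d=D]
2: R B1 -> L1 miss wb->B3  d=-]
3: R B4 -> L0 miss wb->B2  d=-]
4: R B2 -> L0 miss  d=-]
5: R B0 -> L0 miss  d=-]
6: R B4 -> L0 miss  d=-]
7: W B2 -> L0 miss  d=D]
8: R B2 -> L0 hit  d=D]

DIRTY = [2]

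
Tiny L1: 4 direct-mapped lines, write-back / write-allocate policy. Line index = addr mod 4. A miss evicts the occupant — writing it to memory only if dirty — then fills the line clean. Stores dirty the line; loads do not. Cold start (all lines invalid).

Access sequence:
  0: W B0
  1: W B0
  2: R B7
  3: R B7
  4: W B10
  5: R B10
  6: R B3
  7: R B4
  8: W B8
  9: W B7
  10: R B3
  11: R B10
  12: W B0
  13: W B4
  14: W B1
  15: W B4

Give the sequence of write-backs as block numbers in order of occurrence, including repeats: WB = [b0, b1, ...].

0: W B0 → L0 miss [D]
1: W B0 → L0 hit [D]
2: R B7 → L3 miss [-]
3: R B7 → L3 hit [-]
4: W B10 → L2 miss [D]
5: R B10 → L2 hit [D]
6: R B3 → L3 miss [-]
7: R B4 → L0 miss wb→B0 [-]
8: W B8 → L0 miss [D]
9: W B7 → L3 miss [D]
10: R B3 → L3 miss wb→B7 [-]
11: R B10 → L2 hit [D]
12: W B0 → L0 miss wb→B8 [D]
13: W B4 → L0 miss wb→B0 [D]
14: W B1 → L1 miss [D]
15: W B4 → L0 hit [D]

WB = [0, 7, 8, 0]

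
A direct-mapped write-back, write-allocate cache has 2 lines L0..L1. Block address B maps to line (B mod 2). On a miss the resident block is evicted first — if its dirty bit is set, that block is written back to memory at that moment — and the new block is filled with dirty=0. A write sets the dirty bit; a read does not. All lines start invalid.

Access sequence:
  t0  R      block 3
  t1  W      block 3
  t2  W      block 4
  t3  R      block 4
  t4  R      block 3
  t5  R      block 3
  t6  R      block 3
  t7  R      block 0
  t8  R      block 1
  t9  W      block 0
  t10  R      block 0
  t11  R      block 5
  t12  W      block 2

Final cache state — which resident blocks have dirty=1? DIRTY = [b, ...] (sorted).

0: R B3 → L1 miss [-]
1: W B3 → L1 hit [D]
2: W B4 → L0 miss [D]
3: R B4 → L0 hit [D]
4: R B3 → L1 hit [D]
5: R B3 → L1 hit [D]
6: R B3 → L1 hit [D]
7: R B0 → L0 miss wb→B4 [-]
8: R B1 → L1 miss wb→B3 [-]
9: W B0 → L0 hit [D]
10: R B0 → L0 hit [D]
11: R B5 → L1 miss [-]
12: W B2 → L0 miss wb→B0 [D]

DIRTY = [2]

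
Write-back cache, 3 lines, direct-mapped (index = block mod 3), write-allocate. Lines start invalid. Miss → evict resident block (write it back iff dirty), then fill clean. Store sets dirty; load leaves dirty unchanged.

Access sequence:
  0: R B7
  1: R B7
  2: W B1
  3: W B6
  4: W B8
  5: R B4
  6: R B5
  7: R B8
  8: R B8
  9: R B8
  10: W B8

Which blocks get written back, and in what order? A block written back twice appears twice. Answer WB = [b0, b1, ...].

WB = [1, 8]

0: R B7 -> L1 miss  d=-]
1: R B7 -> L1 hit  d=-]
2: W B1 -> L1 miss  d=D]
3: W B6 -> L0 miss  d=D]
4: W B8 -> L2 miss  d=D]
5: R B4 -> L1 miss wb->B1  d=-]
6: R B5 -> L2 miss wb->B8  d=-]
7: R B8 -> L2 miss  d=-]
8: R B8 -> L2 hit  d=-]
9: R B8 -> L2 hit  d=-]
10: W B8 -> L2 hit  d=D]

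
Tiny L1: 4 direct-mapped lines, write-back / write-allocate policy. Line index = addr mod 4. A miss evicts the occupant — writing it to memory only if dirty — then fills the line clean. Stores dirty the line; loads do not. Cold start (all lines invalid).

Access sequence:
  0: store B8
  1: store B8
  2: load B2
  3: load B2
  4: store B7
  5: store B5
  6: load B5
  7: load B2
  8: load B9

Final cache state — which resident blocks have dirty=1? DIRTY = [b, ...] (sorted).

DIRTY = [7, 8]

  0 | W B8 → L0 miss [D]
  1 | W B8 → L0 hit [D]
  2 | R B2 → L2 miss [-]
  3 | R B2 → L2 hit [-]
  4 | W B7 → L3 miss [D]
  5 | W B5 → L1 miss [D]
  6 | R B5 → L1 hit [D]
  7 | R B2 → L2 hit [-]
  8 | R B9 → L1 miss wb→B5 [-]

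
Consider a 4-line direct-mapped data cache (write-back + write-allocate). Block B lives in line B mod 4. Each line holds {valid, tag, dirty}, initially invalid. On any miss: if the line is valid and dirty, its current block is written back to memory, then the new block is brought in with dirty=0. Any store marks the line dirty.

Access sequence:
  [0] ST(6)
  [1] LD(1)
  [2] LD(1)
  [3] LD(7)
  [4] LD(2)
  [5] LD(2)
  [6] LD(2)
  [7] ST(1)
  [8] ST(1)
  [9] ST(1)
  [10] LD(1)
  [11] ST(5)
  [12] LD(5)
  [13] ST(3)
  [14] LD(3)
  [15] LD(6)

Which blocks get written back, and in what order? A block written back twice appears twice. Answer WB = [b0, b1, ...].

0: W B6 -> L2 miss  d=D]
1: R B1 -> L1 miss  d=-]
2: R B1 -> L1 hit  d=-]
3: R B7 -> L3 miss  d=-]
4: R B2 -> L2 miss wb->B6  d=-]
5: R B2 -> L2 hit  d=-]
6: R B2 -> L2 hit  d=-]
7: W B1 -> L1 hit  d=D]
8: W B1 -> L1 hit  d=D]
9: W B1 -> L1 hit  d=D]
10: R B1 -> L1 hit  d=D]
11: W B5 -> L1 miss wb->B1  d=D]
12: R B5 -> L1 hit  d=D]
13: W B3 -> L3 miss  d=D]
14: R B3 -> L3 hit  d=D]
15: R B6 -> L2 miss  d=-]

WB = [6, 1]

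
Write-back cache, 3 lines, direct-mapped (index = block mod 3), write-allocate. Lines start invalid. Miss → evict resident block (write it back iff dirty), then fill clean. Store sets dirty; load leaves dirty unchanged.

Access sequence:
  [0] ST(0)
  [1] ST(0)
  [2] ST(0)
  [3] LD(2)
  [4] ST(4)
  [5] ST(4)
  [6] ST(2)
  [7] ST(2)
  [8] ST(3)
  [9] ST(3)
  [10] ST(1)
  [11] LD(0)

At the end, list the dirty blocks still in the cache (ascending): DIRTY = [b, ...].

0: W B0 -> L0 miss  d=D]
1: W B0 -> L0 hit  d=D]
2: W B0 -> L0 hit  d=D]
3: R B2 -> L2 miss  d=-]
4: W B4 -> L1 miss  d=D]
5: W B4 -> L1 hit  d=D]
6: W B2 -> L2 hit  d=D]
7: W B2 -> L2 hit  d=D]
8: W B3 -> L0 miss wb->B0  d=D]
9: W B3 -> L0 hit  d=D]
10: W B1 -> L1 miss wb->B4  d=D]
11: R B0 -> L0 miss wb->B3  d=-]

DIRTY = [1, 2]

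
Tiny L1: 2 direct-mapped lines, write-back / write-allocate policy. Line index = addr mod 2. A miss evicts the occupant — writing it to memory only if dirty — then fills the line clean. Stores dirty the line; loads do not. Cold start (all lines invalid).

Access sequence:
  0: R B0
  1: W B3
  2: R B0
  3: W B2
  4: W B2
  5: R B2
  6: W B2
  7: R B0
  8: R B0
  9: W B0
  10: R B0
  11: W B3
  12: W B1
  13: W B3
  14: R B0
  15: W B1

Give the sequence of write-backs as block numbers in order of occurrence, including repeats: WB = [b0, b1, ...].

0: R B0 → L0 miss [-]
1: W B3 → L1 miss [D]
2: R B0 → L0 hit [-]
3: W B2 → L0 miss [D]
4: W B2 → L0 hit [D]
5: R B2 → L0 hit [D]
6: W B2 → L0 hit [D]
7: R B0 → L0 miss wb→B2 [-]
8: R B0 → L0 hit [-]
9: W B0 → L0 hit [D]
10: R B0 → L0 hit [D]
11: W B3 → L1 hit [D]
12: W B1 → L1 miss wb→B3 [D]
13: W B3 → L1 miss wb→B1 [D]
14: R B0 → L0 hit [D]
15: W B1 → L1 miss wb→B3 [D]

WB = [2, 3, 1, 3]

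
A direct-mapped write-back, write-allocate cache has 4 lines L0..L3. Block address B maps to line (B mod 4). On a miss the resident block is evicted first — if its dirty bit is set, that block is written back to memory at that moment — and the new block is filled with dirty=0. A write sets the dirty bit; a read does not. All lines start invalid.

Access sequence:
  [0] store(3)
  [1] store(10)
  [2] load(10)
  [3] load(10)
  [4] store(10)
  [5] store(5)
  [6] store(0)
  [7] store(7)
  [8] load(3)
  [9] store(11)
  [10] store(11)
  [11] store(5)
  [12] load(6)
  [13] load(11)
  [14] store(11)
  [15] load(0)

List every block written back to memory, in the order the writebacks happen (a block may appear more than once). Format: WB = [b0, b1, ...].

WB = [3, 7, 10]

  0 | W B3 → L3 miss [D]
  1 | W B10 → L2 miss [D]
  2 | R B10 → L2 hit [D]
  3 | R B10 → L2 hit [D]
  4 | W B10 → L2 hit [D]
  5 | W B5 → L1 miss [D]
  6 | W B0 → L0 miss [D]
  7 | W B7 → L3 miss wb→B3 [D]
  8 | R B3 → L3 miss wb→B7 [-]
  9 | W B11 → L3 miss [D]
  10 | W B11 → L3 hit [D]
  11 | W B5 → L1 hit [D]
  12 | R B6 → L2 miss wb→B10 [-]
  13 | R B11 → L3 hit [D]
  14 | W B11 → L3 hit [D]
  15 | R B0 → L0 hit [D]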